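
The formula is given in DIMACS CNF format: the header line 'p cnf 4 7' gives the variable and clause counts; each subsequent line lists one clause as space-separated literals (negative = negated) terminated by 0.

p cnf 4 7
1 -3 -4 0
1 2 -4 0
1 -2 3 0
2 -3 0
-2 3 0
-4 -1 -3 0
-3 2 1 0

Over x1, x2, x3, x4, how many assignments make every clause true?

There are 2^4 = 16 truth assignments over (x1, x2, x3, x4).
Split on x3. With x3 = True, the clauses containing x3 are satisfied and ¬x3 drops from the rest; 2 of the 2^3 = 8 assignments to the other variables satisfy what remains.
With x3 = False, by the same count on the reduced clause set, 3 assignments work.
Total: 2 + 3 = 5.

5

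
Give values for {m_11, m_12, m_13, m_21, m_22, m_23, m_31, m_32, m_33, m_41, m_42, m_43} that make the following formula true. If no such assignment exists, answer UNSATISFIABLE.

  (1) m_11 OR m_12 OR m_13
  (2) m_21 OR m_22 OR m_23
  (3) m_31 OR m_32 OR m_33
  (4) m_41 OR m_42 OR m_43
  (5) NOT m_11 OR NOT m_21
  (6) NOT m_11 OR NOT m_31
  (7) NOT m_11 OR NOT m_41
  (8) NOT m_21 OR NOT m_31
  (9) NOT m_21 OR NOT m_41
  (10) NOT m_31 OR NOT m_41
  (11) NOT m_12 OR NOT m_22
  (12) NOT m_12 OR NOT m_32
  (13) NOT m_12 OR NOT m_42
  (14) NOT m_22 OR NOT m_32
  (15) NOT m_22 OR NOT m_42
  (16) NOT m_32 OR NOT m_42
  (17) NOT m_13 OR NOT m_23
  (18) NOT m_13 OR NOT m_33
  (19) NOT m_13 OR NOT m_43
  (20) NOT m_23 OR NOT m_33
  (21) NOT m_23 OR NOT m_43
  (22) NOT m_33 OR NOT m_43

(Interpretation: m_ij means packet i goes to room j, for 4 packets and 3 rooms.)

Case m_11 = false:
Case m_12 = true:
(NOT m_22) alone gives m_22 = false.
(NOT m_32) alone gives m_32 = false.
(NOT m_42) alone gives m_42 = false.
Case m_21 = true:
(NOT m_31) alone gives m_31 = false.
(m_33) alone gives m_33 = true.
(NOT m_41) alone gives m_41 = false.
(m_43) alone gives m_43 = true.
Now (NOT m_43) is unsatisfied and unit — conflict.
That branch fails; take m_21 = false instead.
(m_23) alone gives m_23 = true.
(NOT m_13) alone gives m_13 = false.
(NOT m_33) alone gives m_33 = false.
(m_31) alone gives m_31 = true.
(NOT m_41) alone gives m_41 = false.
(m_43) alone gives m_43 = true.
Now (NOT m_43) is unsatisfied and unit — conflict.
Both values of m_21 lead to a conflict.
That branch fails; take m_12 = false instead.
(m_13) alone gives m_13 = true.
(NOT m_23) alone gives m_23 = false.
(NOT m_33) alone gives m_33 = false.
(NOT m_43) alone gives m_43 = false.
Case m_21 = true:
(NOT m_31) alone gives m_31 = false.
(m_32) alone gives m_32 = true.
(NOT m_41) alone gives m_41 = false.
(m_42) alone gives m_42 = true.
Now (NOT m_42) is unsatisfied and unit — conflict.
That branch fails; take m_21 = false instead.
(m_22) alone gives m_22 = true.
(NOT m_32) alone gives m_32 = false.
(m_31) alone gives m_31 = true.
(NOT m_41) alone gives m_41 = false.
(m_42) alone gives m_42 = true.
Now (NOT m_42) is unsatisfied and unit — conflict.
Both values of m_21 lead to a conflict.
Both values of m_12 lead to a conflict.
That branch fails; take m_11 = true instead.
(NOT m_21) alone gives m_21 = false.
(NOT m_31) alone gives m_31 = false.
(NOT m_41) alone gives m_41 = false.
Case m_22 = true:
(NOT m_12) alone gives m_12 = false.
(NOT m_32) alone gives m_32 = false.
(m_33) alone gives m_33 = true.
(NOT m_42) alone gives m_42 = false.
(m_43) alone gives m_43 = true.
Now (NOT m_43) is unsatisfied and unit — conflict.
That branch fails; take m_22 = false instead.
(m_23) alone gives m_23 = true.
(NOT m_13) alone gives m_13 = false.
(NOT m_33) alone gives m_33 = false.
(m_32) alone gives m_32 = true.
(NOT m_12) alone gives m_12 = false.
(NOT m_42) alone gives m_42 = false.
(m_43) alone gives m_43 = true.
Now (NOT m_43) is unsatisfied and unit — conflict.
Both values of m_22 lead to a conflict.
Both values of m_11 lead to a conflict.

UNSATISFIABLE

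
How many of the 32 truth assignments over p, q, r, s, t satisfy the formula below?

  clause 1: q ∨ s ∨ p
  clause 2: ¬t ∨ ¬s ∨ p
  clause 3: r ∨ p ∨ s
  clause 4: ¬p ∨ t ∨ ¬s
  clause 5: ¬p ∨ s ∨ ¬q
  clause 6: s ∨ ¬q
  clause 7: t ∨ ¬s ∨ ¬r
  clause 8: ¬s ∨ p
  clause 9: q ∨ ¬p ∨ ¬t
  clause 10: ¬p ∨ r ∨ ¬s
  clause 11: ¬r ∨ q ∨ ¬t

There are 2^5 = 32 truth assignments over (p, q, r, s, t).
Split on q. With q = True, the clauses containing q are satisfied and ¬q drops from the rest; 1 of the 2^4 = 16 assignments to the other variables satisfy what remains.
With q = False, by the same count on the reduced clause set, 2 assignments work.
Total: 1 + 2 = 3.

3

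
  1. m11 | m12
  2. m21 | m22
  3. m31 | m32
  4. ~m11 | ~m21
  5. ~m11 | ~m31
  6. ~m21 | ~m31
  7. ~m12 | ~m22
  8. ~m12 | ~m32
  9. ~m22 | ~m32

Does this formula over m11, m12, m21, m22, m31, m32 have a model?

Unsatisfiable

Case m11 = 1:
From the singleton clause (~m21), m21 = 0.
From the singleton clause (m22), m22 = 1.
From the singleton clause (~m31), m31 = 0.
From the singleton clause (m32), m32 = 1.
That conflicts with the unit clause (~m32).
Undo m11 and try m11 = 0.
From the singleton clause (m12), m12 = 1.
From the singleton clause (~m22), m22 = 0.
From the singleton clause (m21), m21 = 1.
From the singleton clause (~m31), m31 = 0.
From the singleton clause (m32), m32 = 1.
That conflicts with the unit clause (~m32).
Neither m11 = 1 nor m11 = 0 works.
No assignment satisfies every clause.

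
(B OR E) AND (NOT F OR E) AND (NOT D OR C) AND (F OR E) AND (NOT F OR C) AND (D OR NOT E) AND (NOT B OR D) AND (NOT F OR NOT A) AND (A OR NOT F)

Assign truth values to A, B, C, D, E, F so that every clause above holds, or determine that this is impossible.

Try B = true.
Unit clause (D) forces D = true.
Unit clause (C) forces C = true.
Try F = false.
Unit clause (E) forces E = true.
Every clause is now satisfied; A is unconstrained.

A=true,  B=true,  C=true,  D=true,  E=true,  F=false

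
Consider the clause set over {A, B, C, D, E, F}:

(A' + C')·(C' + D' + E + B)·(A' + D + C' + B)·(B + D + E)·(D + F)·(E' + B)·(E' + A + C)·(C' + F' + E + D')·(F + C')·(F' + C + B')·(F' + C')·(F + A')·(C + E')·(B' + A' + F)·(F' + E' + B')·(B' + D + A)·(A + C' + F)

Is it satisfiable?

Branch on A: set A = 0.
Branch on D: set D = 1.
Branch on E: set E = 0.
Branch on C: set C = 0.
Branch on F: set F = 0.
All clauses hold; B can take either value.
A satisfying assignment: A ↦ 0; B ↦ 0; C ↦ 0; D ↦ 1; E ↦ 0; F ↦ 0.

Yes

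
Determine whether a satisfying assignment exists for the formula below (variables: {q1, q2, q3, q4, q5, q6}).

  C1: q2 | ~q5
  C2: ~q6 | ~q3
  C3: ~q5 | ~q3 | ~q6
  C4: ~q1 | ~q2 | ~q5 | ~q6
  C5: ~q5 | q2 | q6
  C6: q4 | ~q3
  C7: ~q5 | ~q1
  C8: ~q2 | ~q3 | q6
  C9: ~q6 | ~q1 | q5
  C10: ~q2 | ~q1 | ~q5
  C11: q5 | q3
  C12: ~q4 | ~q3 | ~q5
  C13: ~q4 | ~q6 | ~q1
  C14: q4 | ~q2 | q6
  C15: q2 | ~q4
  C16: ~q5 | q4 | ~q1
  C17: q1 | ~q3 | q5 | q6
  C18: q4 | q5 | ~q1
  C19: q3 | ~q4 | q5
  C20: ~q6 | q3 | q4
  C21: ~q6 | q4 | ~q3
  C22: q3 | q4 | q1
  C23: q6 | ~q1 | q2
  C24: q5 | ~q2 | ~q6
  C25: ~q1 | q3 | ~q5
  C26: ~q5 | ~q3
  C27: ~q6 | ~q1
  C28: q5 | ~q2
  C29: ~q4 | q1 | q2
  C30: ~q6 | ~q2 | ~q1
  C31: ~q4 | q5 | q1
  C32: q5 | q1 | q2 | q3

Case q2 = 1:
From the singleton clause (q5), q5 = 1.
From the singleton clause (~q1), q1 = 0.
From the singleton clause (~q3), q3 = 0.
From the singleton clause (q4), q4 = 1.
All clauses hold; q6 can take either value.
A satisfying assignment: q1=0, q2=1, q3=0, q4=1, q5=1, q6=1.

Yes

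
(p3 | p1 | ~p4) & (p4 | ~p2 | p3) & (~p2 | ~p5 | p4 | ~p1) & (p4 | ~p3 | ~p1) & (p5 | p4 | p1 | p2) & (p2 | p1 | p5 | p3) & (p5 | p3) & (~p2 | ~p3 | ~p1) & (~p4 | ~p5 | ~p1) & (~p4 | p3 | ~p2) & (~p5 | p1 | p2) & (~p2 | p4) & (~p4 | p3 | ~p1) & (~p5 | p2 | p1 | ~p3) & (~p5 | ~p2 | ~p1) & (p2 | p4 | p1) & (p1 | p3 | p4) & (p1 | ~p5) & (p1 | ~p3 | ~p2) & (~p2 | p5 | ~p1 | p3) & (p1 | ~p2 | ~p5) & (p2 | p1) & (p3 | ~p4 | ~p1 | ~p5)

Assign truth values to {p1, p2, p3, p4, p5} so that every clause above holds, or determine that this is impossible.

p1: 1, p2: 0, p3: 0, p4: 0, p5: 1

Try p5 = 1.
From the singleton clause (p1), p1 = 1.
From the singleton clause (~p4), p4 = 0.
From the singleton clause (~p2), p2 = 0.
From the singleton clause (~p3), p3 = 0.
This assignment satisfies each clause.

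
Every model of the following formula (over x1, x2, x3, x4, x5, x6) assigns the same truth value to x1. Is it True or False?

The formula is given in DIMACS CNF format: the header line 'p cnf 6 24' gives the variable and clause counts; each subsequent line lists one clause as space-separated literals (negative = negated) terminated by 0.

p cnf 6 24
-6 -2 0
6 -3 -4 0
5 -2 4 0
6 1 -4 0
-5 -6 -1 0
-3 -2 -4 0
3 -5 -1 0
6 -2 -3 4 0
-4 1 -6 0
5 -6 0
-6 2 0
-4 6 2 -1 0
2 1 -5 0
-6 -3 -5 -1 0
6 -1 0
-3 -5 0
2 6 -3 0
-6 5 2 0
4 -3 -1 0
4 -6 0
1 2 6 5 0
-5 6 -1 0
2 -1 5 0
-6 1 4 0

Suppose x1 = True.
(x6) alone gives x6 = True.
(¬x2) alone gives x2 = False.
But (x2) is also a unit clause — contradiction.
So every satisfying assignment has x1 = False.

False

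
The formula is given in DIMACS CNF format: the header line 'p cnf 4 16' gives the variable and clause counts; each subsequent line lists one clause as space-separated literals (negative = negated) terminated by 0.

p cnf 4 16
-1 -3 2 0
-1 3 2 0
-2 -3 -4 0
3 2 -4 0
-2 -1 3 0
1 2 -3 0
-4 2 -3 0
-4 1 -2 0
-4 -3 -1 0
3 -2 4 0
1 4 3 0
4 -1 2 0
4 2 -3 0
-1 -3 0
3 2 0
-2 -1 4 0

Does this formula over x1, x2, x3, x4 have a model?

Case x1 = False:
Case x2 = True:
(¬x4) alone gives x4 = False.
(x3) alone gives x3 = True.
All clauses are satisfied.
A satisfying assignment: x1=False, x2=True, x3=True, x4=False.

Satisfiable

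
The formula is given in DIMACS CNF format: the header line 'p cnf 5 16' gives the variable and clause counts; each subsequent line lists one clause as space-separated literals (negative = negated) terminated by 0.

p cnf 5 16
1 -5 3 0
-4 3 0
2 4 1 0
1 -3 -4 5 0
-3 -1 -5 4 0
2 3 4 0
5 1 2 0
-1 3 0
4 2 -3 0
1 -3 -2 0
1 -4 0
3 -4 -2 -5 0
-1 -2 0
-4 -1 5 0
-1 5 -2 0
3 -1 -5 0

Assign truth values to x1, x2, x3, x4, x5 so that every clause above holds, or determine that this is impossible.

x1=True,  x2=False,  x3=True,  x4=True,  x5=True

Suppose x4 = True.
(x3) alone gives x3 = True.
(x1) alone gives x1 = True.
(¬x2) alone gives x2 = False.
(x5) alone gives x5 = True.
All clauses are satisfied.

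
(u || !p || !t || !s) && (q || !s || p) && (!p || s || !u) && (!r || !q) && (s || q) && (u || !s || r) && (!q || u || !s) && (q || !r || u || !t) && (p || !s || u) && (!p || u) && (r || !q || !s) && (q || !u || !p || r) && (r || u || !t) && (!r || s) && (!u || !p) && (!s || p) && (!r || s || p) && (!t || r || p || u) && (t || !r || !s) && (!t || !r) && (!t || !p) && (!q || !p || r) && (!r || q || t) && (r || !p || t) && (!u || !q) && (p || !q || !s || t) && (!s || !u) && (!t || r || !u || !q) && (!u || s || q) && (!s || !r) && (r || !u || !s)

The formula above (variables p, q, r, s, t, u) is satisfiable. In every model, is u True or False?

Suppose u = true.
From the singleton clause (!p), p = false.
From the singleton clause (!s), s = false.
From the singleton clause (q), q = true.
But (!q) is also a unit clause — contradiction.
So every satisfying assignment has u = False.

False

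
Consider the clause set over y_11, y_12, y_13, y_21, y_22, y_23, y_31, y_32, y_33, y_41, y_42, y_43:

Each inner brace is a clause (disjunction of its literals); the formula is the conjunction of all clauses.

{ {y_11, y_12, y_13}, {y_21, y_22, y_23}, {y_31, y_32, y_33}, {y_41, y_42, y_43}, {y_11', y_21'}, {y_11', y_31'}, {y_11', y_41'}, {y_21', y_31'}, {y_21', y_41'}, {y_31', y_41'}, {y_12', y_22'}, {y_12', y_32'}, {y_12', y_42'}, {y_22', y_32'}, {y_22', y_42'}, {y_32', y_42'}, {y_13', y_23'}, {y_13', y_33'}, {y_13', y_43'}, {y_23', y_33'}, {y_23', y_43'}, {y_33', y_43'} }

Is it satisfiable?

Branch on y_11: set y_11 = 0.
Branch on y_12: set y_12 = 1.
From the singleton clause (y_22'), y_22 = 0.
From the singleton clause (y_32'), y_32 = 0.
From the singleton clause (y_42'), y_42 = 0.
Branch on y_21: set y_21 = 1.
From the singleton clause (y_31'), y_31 = 0.
From the singleton clause (y_33), y_33 = 1.
From the singleton clause (y_41'), y_41 = 0.
From the singleton clause (y_43), y_43 = 1.
But (y_43') is also a unit clause — contradiction.
So y_21 must be the other value — set y_21 = 0.
From the singleton clause (y_23), y_23 = 1.
From the singleton clause (y_13'), y_13 = 0.
From the singleton clause (y_33'), y_33 = 0.
From the singleton clause (y_31), y_31 = 1.
From the singleton clause (y_41'), y_41 = 0.
From the singleton clause (y_43), y_43 = 1.
But (y_43') is also a unit clause — contradiction.
Both values of y_21 lead to a conflict.
So y_12 must be the other value — set y_12 = 0.
From the singleton clause (y_13), y_13 = 1.
From the singleton clause (y_23'), y_23 = 0.
From the singleton clause (y_33'), y_33 = 0.
From the singleton clause (y_43'), y_43 = 0.
Branch on y_21: set y_21 = 1.
From the singleton clause (y_31'), y_31 = 0.
From the singleton clause (y_32), y_32 = 1.
From the singleton clause (y_41'), y_41 = 0.
From the singleton clause (y_42), y_42 = 1.
But (y_42') is also a unit clause — contradiction.
So y_21 must be the other value — set y_21 = 0.
From the singleton clause (y_22), y_22 = 1.
From the singleton clause (y_32'), y_32 = 0.
From the singleton clause (y_31), y_31 = 1.
From the singleton clause (y_41'), y_41 = 0.
From the singleton clause (y_42), y_42 = 1.
But (y_42') is also a unit clause — contradiction.
Both values of y_21 lead to a conflict.
Both values of y_12 lead to a conflict.
So y_11 must be the other value — set y_11 = 1.
From the singleton clause (y_21'), y_21 = 0.
From the singleton clause (y_31'), y_31 = 0.
From the singleton clause (y_41'), y_41 = 0.
Branch on y_22: set y_22 = 1.
From the singleton clause (y_12'), y_12 = 0.
From the singleton clause (y_32'), y_32 = 0.
From the singleton clause (y_33), y_33 = 1.
From the singleton clause (y_42'), y_42 = 0.
From the singleton clause (y_43), y_43 = 1.
But (y_43') is also a unit clause — contradiction.
So y_22 must be the other value — set y_22 = 0.
From the singleton clause (y_23), y_23 = 1.
From the singleton clause (y_13'), y_13 = 0.
From the singleton clause (y_33'), y_33 = 0.
From the singleton clause (y_32), y_32 = 1.
From the singleton clause (y_12'), y_12 = 0.
From the singleton clause (y_42'), y_42 = 0.
From the singleton clause (y_43), y_43 = 1.
But (y_43') is also a unit clause — contradiction.
Both values of y_22 lead to a conflict.
Both values of y_11 lead to a conflict.
No assignment satisfies every clause.

Unsatisfiable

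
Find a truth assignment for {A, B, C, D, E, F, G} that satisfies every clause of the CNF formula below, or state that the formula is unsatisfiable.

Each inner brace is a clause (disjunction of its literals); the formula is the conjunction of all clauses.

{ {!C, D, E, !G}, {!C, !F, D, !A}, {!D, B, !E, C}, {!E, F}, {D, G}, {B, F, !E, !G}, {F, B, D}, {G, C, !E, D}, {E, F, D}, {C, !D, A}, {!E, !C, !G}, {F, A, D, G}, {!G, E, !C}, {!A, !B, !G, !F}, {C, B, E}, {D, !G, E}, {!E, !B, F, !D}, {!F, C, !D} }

A ↦ true; B ↦ true; C ↦ false; D ↦ true; E ↦ false; F ↦ false; G ↦ false

Case E = false:
Case D = true:
Case C = false:
The clause (A) is unit, so A = true.
The clause (B) is unit, so B = true.
The clause (!F) is unit, so F = false.
All clauses hold; G can take either value.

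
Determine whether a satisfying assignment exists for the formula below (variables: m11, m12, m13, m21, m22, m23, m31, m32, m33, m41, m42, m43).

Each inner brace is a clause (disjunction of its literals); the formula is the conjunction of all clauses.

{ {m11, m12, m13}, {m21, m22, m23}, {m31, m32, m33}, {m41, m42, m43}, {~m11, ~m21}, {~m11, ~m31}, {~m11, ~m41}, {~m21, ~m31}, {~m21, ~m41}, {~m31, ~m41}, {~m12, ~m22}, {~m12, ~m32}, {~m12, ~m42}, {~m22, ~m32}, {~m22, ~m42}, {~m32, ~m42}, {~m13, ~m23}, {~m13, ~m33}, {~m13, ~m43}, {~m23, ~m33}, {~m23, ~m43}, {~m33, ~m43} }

No, unsatisfiable

Branch on m11: set m11 = 0.
Branch on m12: set m12 = 1.
From the singleton clause (~m22), m22 = 0.
From the singleton clause (~m32), m32 = 0.
From the singleton clause (~m42), m42 = 0.
Branch on m21: set m21 = 1.
From the singleton clause (~m31), m31 = 0.
From the singleton clause (m33), m33 = 1.
From the singleton clause (~m41), m41 = 0.
From the singleton clause (m43), m43 = 1.
Now (~m43) is unsatisfied and unit — conflict.
So m21 must be the other value — set m21 = 0.
From the singleton clause (m23), m23 = 1.
From the singleton clause (~m13), m13 = 0.
From the singleton clause (~m33), m33 = 0.
From the singleton clause (m31), m31 = 1.
From the singleton clause (~m41), m41 = 0.
From the singleton clause (m43), m43 = 1.
Now (~m43) is unsatisfied and unit — conflict.
Neither m21 = 1 nor m21 = 0 works.
So m12 must be the other value — set m12 = 0.
From the singleton clause (m13), m13 = 1.
From the singleton clause (~m23), m23 = 0.
From the singleton clause (~m33), m33 = 0.
From the singleton clause (~m43), m43 = 0.
Branch on m21: set m21 = 1.
From the singleton clause (~m31), m31 = 0.
From the singleton clause (m32), m32 = 1.
From the singleton clause (~m41), m41 = 0.
From the singleton clause (m42), m42 = 1.
Now (~m42) is unsatisfied and unit — conflict.
So m21 must be the other value — set m21 = 0.
From the singleton clause (m22), m22 = 1.
From the singleton clause (~m32), m32 = 0.
From the singleton clause (m31), m31 = 1.
From the singleton clause (~m41), m41 = 0.
From the singleton clause (m42), m42 = 1.
Now (~m42) is unsatisfied and unit — conflict.
Neither m21 = 1 nor m21 = 0 works.
Neither m12 = 1 nor m12 = 0 works.
So m11 must be the other value — set m11 = 1.
From the singleton clause (~m21), m21 = 0.
From the singleton clause (~m31), m31 = 0.
From the singleton clause (~m41), m41 = 0.
Branch on m22: set m22 = 1.
From the singleton clause (~m12), m12 = 0.
From the singleton clause (~m32), m32 = 0.
From the singleton clause (m33), m33 = 1.
From the singleton clause (~m42), m42 = 0.
From the singleton clause (m43), m43 = 1.
Now (~m43) is unsatisfied and unit — conflict.
So m22 must be the other value — set m22 = 0.
From the singleton clause (m23), m23 = 1.
From the singleton clause (~m13), m13 = 0.
From the singleton clause (~m33), m33 = 0.
From the singleton clause (m32), m32 = 1.
From the singleton clause (~m12), m12 = 0.
From the singleton clause (~m42), m42 = 0.
From the singleton clause (m43), m43 = 1.
Now (~m43) is unsatisfied and unit — conflict.
Neither m22 = 1 nor m22 = 0 works.
Neither m11 = 1 nor m11 = 0 works.
No assignment satisfies every clause.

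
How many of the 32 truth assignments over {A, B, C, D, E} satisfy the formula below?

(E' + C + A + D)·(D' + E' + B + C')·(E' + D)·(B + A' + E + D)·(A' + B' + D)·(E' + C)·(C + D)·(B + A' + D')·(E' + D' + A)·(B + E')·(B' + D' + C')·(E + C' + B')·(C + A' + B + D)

There are 2^5 = 32 truth assignments over (A, B, C, D, E).
Split on E. With E = 1, the clauses containing E are satisfied and E' drops from the rest; 0 of the 2^4 = 16 assignments to the other variables satisfy what remains.
With E = 0, by the same count on the reduced clause set, 5 assignments work.
(One model: A=F, B=F, C=F, D=T, E=F.)
Total: 0 + 5 = 5.

5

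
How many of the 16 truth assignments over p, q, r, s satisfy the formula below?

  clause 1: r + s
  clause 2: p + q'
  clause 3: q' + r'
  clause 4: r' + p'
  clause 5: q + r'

There are 2^4 = 16 truth assignments over (p, q, r, s).
Check each against the 5 clauses (columns in the order p, q, r, s):
  F F F F  ✗ fails (r + s)
  F F F T  ✓ satisfies all
  F F T F  ✗ fails (q + r')
  F F T T  ✗ fails (q + r')
  F T F F  ✗ fails (r + s)
  F T F T  ✗ fails (p + q')
  F T T F  ✗ fails (p + q')
  F T T T  ✗ fails (p + q')
  T F F F  ✗ fails (r + s)
  T F F T  ✓ satisfies all
  T F T F  ✗ fails (r' + p')
  T F T T  ✗ fails (r' + p')
  T T F F  ✗ fails (r + s)
  T T F T  ✓ satisfies all
  T T T F  ✗ fails (q' + r')
  T T T T  ✗ fails (q' + r')
3 of the 16 rows are models.

3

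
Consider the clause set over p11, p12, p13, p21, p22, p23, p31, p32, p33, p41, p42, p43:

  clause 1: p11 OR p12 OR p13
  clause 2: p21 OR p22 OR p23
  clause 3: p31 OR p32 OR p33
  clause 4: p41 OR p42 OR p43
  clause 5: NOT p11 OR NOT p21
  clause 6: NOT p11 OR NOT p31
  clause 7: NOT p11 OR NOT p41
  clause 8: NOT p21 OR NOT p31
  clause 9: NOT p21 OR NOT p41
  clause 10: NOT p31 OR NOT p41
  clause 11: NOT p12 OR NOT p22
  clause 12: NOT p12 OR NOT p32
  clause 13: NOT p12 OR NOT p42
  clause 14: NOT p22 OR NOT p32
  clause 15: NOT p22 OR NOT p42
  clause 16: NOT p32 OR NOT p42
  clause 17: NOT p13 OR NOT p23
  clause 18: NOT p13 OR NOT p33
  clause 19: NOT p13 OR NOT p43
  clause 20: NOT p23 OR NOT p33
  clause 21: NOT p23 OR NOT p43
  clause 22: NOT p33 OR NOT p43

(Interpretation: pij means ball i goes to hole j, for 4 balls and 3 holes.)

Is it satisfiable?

Branch on p11: set p11 = false.
Branch on p12: set p12 = true.
From the singleton clause (NOT p22), p22 = false.
From the singleton clause (NOT p32), p32 = false.
From the singleton clause (NOT p42), p42 = false.
Branch on p21: set p21 = true.
From the singleton clause (NOT p31), p31 = false.
From the singleton clause (p33), p33 = true.
From the singleton clause (NOT p41), p41 = false.
From the singleton clause (p43), p43 = true.
But (NOT p43) is also a unit clause — contradiction.
Undo p21 and try p21 = false.
From the singleton clause (p23), p23 = true.
From the singleton clause (NOT p13), p13 = false.
From the singleton clause (NOT p33), p33 = false.
From the singleton clause (p31), p31 = true.
From the singleton clause (NOT p41), p41 = false.
From the singleton clause (p43), p43 = true.
But (NOT p43) is also a unit clause — contradiction.
Both values of p21 lead to a conflict.
Undo p12 and try p12 = false.
From the singleton clause (p13), p13 = true.
From the singleton clause (NOT p23), p23 = false.
From the singleton clause (NOT p33), p33 = false.
From the singleton clause (NOT p43), p43 = false.
Branch on p21: set p21 = true.
From the singleton clause (NOT p31), p31 = false.
From the singleton clause (p32), p32 = true.
From the singleton clause (NOT p41), p41 = false.
From the singleton clause (p42), p42 = true.
But (NOT p42) is also a unit clause — contradiction.
Undo p21 and try p21 = false.
From the singleton clause (p22), p22 = true.
From the singleton clause (NOT p32), p32 = false.
From the singleton clause (p31), p31 = true.
From the singleton clause (NOT p41), p41 = false.
From the singleton clause (p42), p42 = true.
But (NOT p42) is also a unit clause — contradiction.
Both values of p21 lead to a conflict.
Both values of p12 lead to a conflict.
Undo p11 and try p11 = true.
From the singleton clause (NOT p21), p21 = false.
From the singleton clause (NOT p31), p31 = false.
From the singleton clause (NOT p41), p41 = false.
Branch on p22: set p22 = true.
From the singleton clause (NOT p12), p12 = false.
From the singleton clause (NOT p32), p32 = false.
From the singleton clause (p33), p33 = true.
From the singleton clause (NOT p42), p42 = false.
From the singleton clause (p43), p43 = true.
But (NOT p43) is also a unit clause — contradiction.
Undo p22 and try p22 = false.
From the singleton clause (p23), p23 = true.
From the singleton clause (NOT p13), p13 = false.
From the singleton clause (NOT p33), p33 = false.
From the singleton clause (p32), p32 = true.
From the singleton clause (NOT p12), p12 = false.
From the singleton clause (NOT p42), p42 = false.
From the singleton clause (p43), p43 = true.
But (NOT p43) is also a unit clause — contradiction.
Both values of p22 lead to a conflict.
Both values of p11 lead to a conflict.
No assignment satisfies every clause.

Unsatisfiable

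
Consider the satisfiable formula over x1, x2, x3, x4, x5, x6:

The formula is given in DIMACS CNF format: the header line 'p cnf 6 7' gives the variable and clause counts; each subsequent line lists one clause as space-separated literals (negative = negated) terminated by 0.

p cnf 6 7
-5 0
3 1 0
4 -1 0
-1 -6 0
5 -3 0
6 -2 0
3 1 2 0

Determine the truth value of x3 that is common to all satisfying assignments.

False

Suppose x3 = True.
The clause (¬x5) is unit, so x5 = False.
That conflicts with the unit clause (x5).
So every satisfying assignment has x3 = False.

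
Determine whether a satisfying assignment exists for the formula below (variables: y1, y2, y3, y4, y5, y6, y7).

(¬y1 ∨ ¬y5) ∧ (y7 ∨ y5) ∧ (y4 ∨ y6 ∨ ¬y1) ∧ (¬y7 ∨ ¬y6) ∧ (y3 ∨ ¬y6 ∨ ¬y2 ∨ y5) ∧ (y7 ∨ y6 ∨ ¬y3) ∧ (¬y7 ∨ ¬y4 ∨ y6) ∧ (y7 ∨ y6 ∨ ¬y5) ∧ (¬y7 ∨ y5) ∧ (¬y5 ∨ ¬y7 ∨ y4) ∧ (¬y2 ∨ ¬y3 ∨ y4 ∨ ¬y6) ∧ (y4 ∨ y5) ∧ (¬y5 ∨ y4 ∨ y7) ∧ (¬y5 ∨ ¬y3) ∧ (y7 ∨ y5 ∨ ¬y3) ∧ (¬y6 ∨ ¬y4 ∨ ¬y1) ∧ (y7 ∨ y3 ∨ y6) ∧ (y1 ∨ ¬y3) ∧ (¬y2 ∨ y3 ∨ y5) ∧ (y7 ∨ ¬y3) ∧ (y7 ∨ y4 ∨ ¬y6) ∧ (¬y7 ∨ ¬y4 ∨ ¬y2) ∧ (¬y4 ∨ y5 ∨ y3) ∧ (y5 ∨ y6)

Case y1 = False:
(¬y3) alone gives y3 = False.
Case y7 = False:
(y5) alone gives y5 = True.
(y6) alone gives y6 = True.
(y4) alone gives y4 = True.
Every clause is now satisfied; y2 is unconstrained.
A satisfying assignment: y1=False, y2=False, y3=False, y4=True, y5=True, y6=True, y7=False.

Satisfiable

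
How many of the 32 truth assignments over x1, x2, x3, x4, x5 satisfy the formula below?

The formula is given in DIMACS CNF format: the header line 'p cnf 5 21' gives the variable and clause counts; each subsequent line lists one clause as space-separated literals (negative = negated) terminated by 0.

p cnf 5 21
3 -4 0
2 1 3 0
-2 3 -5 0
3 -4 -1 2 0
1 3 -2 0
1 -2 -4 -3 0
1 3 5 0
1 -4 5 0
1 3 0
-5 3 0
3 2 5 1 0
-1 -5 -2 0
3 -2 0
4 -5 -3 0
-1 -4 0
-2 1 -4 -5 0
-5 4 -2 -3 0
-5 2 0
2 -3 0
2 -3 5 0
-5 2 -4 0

There are 2^5 = 32 truth assignments over (x1, x2, x3, x4, x5).
Split on x2. With x2 = True, the clauses containing x2 are satisfied and ¬x2 drops from the rest; 2 of the 2^4 = 16 assignments to the other variables satisfy what remains.
With x2 = False, by the same count on the reduced clause set, 1 assignment works.
(One model: x1=F, x2=T, x3=T, x4=F, x5=F.)
Total: 2 + 1 = 3.

3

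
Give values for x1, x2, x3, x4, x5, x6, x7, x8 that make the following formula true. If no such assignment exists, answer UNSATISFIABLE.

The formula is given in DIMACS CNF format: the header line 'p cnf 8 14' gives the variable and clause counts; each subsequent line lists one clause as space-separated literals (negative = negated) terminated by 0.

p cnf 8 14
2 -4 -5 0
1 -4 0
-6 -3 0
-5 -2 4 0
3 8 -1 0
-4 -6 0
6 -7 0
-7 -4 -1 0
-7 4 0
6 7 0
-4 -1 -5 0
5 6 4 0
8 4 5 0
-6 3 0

UNSATISFIABLE

Suppose x1 = True.
Suppose x6 = False.
From the singleton clause (¬x7), x7 = False.
But (x7) is also a unit clause — contradiction.
Undo x6 and try x6 = True.
From the singleton clause (¬x3), x3 = False.
But (x3) is also a unit clause — contradiction.
Neither x6 = True nor x6 = False works.
Undo x1 and try x1 = False.
From the singleton clause (¬x4), x4 = False.
From the singleton clause (¬x7), x7 = False.
From the singleton clause (x6), x6 = True.
From the singleton clause (¬x3), x3 = False.
But (x3) is also a unit clause — contradiction.
Neither x1 = True nor x1 = False works.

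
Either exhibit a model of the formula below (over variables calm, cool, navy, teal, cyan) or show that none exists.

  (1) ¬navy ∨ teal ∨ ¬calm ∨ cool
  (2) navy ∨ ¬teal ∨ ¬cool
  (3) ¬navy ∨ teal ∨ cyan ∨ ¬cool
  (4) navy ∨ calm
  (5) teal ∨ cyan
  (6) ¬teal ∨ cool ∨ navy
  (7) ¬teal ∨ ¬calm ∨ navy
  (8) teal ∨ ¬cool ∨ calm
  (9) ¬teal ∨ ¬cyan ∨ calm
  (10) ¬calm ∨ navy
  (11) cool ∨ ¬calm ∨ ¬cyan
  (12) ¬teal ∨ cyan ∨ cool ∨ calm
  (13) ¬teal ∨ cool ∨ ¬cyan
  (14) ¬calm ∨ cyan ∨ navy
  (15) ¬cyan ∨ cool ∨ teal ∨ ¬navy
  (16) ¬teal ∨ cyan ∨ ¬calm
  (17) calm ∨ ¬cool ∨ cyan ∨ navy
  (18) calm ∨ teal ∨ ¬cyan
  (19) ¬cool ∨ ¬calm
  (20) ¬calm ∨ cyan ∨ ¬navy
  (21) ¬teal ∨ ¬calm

calm: False, cool: True, navy: True, teal: True, cyan: False

Case navy = True:
Case teal = True:
From the singleton clause (¬calm), calm = False.
From the singleton clause (¬cyan), cyan = False.
From the singleton clause (cool), cool = True.
This assignment satisfies each clause.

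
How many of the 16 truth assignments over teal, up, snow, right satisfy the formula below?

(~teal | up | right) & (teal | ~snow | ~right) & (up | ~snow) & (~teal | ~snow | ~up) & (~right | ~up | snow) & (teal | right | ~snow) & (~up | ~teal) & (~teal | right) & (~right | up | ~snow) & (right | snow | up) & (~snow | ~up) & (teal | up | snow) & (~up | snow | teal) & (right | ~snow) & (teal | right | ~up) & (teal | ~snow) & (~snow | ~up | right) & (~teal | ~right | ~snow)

There are 2^4 = 16 truth assignments over (teal, up, snow, right).
Split on teal. With teal = 1, the clauses containing teal are satisfied and ~teal drops from the rest; 1 of the 2^3 = 8 assignments to the other variables satisfy what remains.
With teal = 0, by the same count on the reduced clause set, 0 assignments work.
(One model: teal=T, up=F, snow=F, right=T.)
Total: 1 + 0 = 1.

1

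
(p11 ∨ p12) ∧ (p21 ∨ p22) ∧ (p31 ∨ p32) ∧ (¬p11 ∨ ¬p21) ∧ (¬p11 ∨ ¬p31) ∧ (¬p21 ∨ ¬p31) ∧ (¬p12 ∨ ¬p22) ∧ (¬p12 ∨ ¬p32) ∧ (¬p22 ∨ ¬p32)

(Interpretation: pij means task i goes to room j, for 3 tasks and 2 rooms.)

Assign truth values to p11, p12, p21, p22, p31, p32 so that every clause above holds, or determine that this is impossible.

UNSATISFIABLE

Suppose p11 = True.
(¬p21) alone gives p21 = False.
(p22) alone gives p22 = True.
(¬p31) alone gives p31 = False.
(p32) alone gives p32 = True.
Now (¬p32) is unsatisfied and unit — conflict.
Backtrack on p11: now try p11 = False.
(p12) alone gives p12 = True.
(¬p22) alone gives p22 = False.
(p21) alone gives p21 = True.
(¬p31) alone gives p31 = False.
(p32) alone gives p32 = True.
Now (¬p32) is unsatisfied and unit — conflict.
Either choice for p11 ends in contradiction.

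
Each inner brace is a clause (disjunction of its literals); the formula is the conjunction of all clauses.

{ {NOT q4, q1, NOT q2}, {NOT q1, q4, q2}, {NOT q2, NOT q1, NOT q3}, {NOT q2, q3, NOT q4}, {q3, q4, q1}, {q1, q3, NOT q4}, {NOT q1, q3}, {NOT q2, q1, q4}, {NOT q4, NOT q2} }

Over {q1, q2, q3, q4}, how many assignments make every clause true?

3

There are 2^4 = 16 truth assignments over (q1, q2, q3, q4).
Check each against the 9 clauses (columns in the order q1, q2, q3, q4):
  F F F F  ✗ fails (q3 OR q4 OR q1)
  F F F T  ✗ fails (q1 OR q3 OR NOT q4)
  F F T F  ✓ satisfies all
  F F T T  ✓ satisfies all
  F T F F  ✗ fails (q3 OR q4 OR q1)
  F T F T  ✗ fails (NOT q4 OR q1 OR NOT q2)
  F T T F  ✗ fails (NOT q2 OR q1 OR q4)
  F T T T  ✗ fails (NOT q4 OR q1 OR NOT q2)
  T F F F  ✗ fails (NOT q1 OR q4 OR q2)
  T F F T  ✗ fails (NOT q1 OR q3)
  T F T F  ✗ fails (NOT q1 OR q4 OR q2)
  T F T T  ✓ satisfies all
  T T F F  ✗ fails (NOT q1 OR q3)
  T T F T  ✗ fails (NOT q2 OR q3 OR NOT q4)
  T T T F  ✗ fails (NOT q2 OR NOT q1 OR NOT q3)
  T T T T  ✗ fails (NOT q2 OR NOT q1 OR NOT q3)
3 of the 16 rows are models.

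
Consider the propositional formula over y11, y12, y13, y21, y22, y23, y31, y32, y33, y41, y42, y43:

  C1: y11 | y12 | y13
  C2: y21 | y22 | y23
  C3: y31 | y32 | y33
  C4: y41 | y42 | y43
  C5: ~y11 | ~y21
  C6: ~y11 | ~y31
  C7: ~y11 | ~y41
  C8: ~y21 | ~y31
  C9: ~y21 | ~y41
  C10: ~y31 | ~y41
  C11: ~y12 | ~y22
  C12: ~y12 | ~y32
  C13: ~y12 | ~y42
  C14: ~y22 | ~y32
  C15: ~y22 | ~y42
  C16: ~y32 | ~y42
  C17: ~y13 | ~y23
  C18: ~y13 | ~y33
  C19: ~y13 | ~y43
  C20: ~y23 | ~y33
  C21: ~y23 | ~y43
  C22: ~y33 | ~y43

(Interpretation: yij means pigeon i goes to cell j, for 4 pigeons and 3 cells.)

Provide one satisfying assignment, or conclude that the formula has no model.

UNSATISFIABLE

Case y11 = 0:
Case y12 = 1:
Unit clause (~y22) forces y22 = 0.
Unit clause (~y32) forces y32 = 0.
Unit clause (~y42) forces y42 = 0.
Case y21 = 1:
Unit clause (~y31) forces y31 = 0.
Unit clause (y33) forces y33 = 1.
Unit clause (~y41) forces y41 = 0.
Unit clause (y43) forces y43 = 1.
Now (~y43) is unsatisfied and unit — conflict.
So y21 must be the other value — set y21 = 0.
Unit clause (y23) forces y23 = 1.
Unit clause (~y13) forces y13 = 0.
Unit clause (~y33) forces y33 = 0.
Unit clause (y31) forces y31 = 1.
Unit clause (~y41) forces y41 = 0.
Unit clause (y43) forces y43 = 1.
Now (~y43) is unsatisfied and unit — conflict.
Neither y21 = 1 nor y21 = 0 works.
So y12 must be the other value — set y12 = 0.
Unit clause (y13) forces y13 = 1.
Unit clause (~y23) forces y23 = 0.
Unit clause (~y33) forces y33 = 0.
Unit clause (~y43) forces y43 = 0.
Case y21 = 1:
Unit clause (~y31) forces y31 = 0.
Unit clause (y32) forces y32 = 1.
Unit clause (~y41) forces y41 = 0.
Unit clause (y42) forces y42 = 1.
Now (~y42) is unsatisfied and unit — conflict.
So y21 must be the other value — set y21 = 0.
Unit clause (y22) forces y22 = 1.
Unit clause (~y32) forces y32 = 0.
Unit clause (y31) forces y31 = 1.
Unit clause (~y41) forces y41 = 0.
Unit clause (y42) forces y42 = 1.
Now (~y42) is unsatisfied and unit — conflict.
Neither y21 = 1 nor y21 = 0 works.
Neither y12 = 1 nor y12 = 0 works.
So y11 must be the other value — set y11 = 1.
Unit clause (~y21) forces y21 = 0.
Unit clause (~y31) forces y31 = 0.
Unit clause (~y41) forces y41 = 0.
Case y22 = 1:
Unit clause (~y12) forces y12 = 0.
Unit clause (~y32) forces y32 = 0.
Unit clause (y33) forces y33 = 1.
Unit clause (~y42) forces y42 = 0.
Unit clause (y43) forces y43 = 1.
Now (~y43) is unsatisfied and unit — conflict.
So y22 must be the other value — set y22 = 0.
Unit clause (y23) forces y23 = 1.
Unit clause (~y13) forces y13 = 0.
Unit clause (~y33) forces y33 = 0.
Unit clause (y32) forces y32 = 1.
Unit clause (~y12) forces y12 = 0.
Unit clause (~y42) forces y42 = 0.
Unit clause (y43) forces y43 = 1.
Now (~y43) is unsatisfied and unit — conflict.
Neither y22 = 1 nor y22 = 0 works.
Neither y11 = 1 nor y11 = 0 works.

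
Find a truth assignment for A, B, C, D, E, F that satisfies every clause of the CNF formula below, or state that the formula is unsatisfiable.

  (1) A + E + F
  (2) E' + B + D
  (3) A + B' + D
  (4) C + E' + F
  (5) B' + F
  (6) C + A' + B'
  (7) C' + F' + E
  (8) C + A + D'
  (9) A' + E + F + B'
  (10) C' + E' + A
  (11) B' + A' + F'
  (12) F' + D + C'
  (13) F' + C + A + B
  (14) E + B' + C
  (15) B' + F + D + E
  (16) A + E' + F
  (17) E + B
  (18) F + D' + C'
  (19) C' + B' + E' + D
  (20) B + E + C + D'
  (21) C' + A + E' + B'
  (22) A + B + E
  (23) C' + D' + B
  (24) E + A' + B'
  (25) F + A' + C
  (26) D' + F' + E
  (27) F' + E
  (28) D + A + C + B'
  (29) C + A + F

A=1, B=0, C=0, D=1, E=1, F=1

Case B = 0:
From the singleton clause (E), E = 1.
From the singleton clause (D), D = 1.
From the singleton clause (C'), C = 0.
From the singleton clause (F), F = 1.
From the singleton clause (A), A = 1.
This assignment satisfies each clause.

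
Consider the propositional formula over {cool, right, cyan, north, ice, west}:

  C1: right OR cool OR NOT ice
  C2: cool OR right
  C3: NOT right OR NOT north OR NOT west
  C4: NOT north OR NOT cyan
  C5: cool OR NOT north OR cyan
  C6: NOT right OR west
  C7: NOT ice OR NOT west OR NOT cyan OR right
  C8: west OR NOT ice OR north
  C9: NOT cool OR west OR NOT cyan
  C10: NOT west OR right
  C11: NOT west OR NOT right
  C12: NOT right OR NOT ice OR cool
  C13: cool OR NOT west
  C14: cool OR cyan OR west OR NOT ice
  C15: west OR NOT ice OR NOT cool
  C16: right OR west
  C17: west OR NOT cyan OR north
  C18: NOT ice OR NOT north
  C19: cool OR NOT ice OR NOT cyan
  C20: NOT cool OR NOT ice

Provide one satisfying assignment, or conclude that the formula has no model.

UNSATISFIABLE

Branch on cool: set cool = true.
The clause (NOT ice) is unit, so ice = false.
Branch on north: set north = false.
Branch on right: set right = false.
The clause (NOT west) is unit, so west = false.
Now (west) is unsatisfied and unit — conflict.
So right must be the other value — set right = true.
The clause (west) is unit, so west = true.
Now (NOT west) is unsatisfied and unit — conflict.
Either choice for right ends in contradiction.
So north must be the other value — set north = true.
The clause (NOT cyan) is unit, so cyan = false.
Branch on right: set right = false.
The clause (NOT west) is unit, so west = false.
Now (west) is unsatisfied and unit — conflict.
So right must be the other value — set right = true.
The clause (NOT west) is unit, so west = false.
Now (west) is unsatisfied and unit — conflict.
Either choice for right ends in contradiction.
Either choice for north ends in contradiction.
So cool must be the other value — set cool = false.
The clause (right) is unit, so right = true.
The clause (west) is unit, so west = true.
Now (NOT west) is unsatisfied and unit — conflict.
Either choice for cool ends in contradiction.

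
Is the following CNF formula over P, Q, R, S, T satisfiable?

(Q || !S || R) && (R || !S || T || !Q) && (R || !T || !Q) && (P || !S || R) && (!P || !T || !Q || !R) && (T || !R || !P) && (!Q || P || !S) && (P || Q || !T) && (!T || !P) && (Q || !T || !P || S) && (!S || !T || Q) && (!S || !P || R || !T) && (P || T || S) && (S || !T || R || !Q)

Satisfiable

Case T = false:
Case R = false:
Case Q = false:
From the singleton clause (!S), S = false.
From the singleton clause (P), P = true.
Every clause now holds.
A satisfying assignment: P: true; Q: false; R: false; S: false; T: false.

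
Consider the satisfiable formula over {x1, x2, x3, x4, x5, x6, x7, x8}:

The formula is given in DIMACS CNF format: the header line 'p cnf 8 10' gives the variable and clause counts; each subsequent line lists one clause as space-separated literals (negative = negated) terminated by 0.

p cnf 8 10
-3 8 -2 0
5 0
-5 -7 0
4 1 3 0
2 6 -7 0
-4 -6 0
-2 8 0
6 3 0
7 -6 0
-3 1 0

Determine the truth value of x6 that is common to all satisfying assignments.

False

Suppose x6 = True.
(x5) alone gives x5 = True.
(¬x7) alone gives x7 = False.
Now (x7) is unsatisfied and unit — conflict.
So every satisfying assignment has x6 = False.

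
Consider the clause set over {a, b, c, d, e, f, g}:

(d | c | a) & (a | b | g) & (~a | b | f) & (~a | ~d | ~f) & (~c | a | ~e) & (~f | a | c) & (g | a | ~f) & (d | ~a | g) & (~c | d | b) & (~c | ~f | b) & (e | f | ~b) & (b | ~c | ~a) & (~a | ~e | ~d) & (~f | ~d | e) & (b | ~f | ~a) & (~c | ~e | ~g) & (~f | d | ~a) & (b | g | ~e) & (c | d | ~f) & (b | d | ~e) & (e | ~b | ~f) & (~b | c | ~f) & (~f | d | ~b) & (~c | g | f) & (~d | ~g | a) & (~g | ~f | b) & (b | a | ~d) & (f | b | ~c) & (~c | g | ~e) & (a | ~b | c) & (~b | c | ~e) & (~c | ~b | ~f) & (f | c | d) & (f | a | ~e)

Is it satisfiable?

Unsatisfiable

Suppose d = 1.
Suppose a = 0.
The clause (~g) is unit, so g = 0.
The clause (b) is unit, so b = 1.
The clause (~f) is unit, so f = 0.
The clause (e) is unit, so e = 1.
But (~e) is also a unit clause — contradiction.
That branch fails; take a = 1 instead.
The clause (~f) is unit, so f = 0.
The clause (b) is unit, so b = 1.
The clause (e) is unit, so e = 1.
But (~e) is also a unit clause — contradiction.
Neither a = 1 nor a = 0 works.
That branch fails; take d = 0 instead.
Suppose c = 1.
The clause (b) is unit, so b = 1.
The clause (~f) is unit, so f = 0.
The clause (e) is unit, so e = 1.
The clause (a) is unit, so a = 1.
The clause (g) is unit, so g = 1.
But (~g) is also a unit clause — contradiction.
That branch fails; take c = 0 instead.
The clause (a) is unit, so a = 1.
The clause (g) is unit, so g = 1.
The clause (~f) is unit, so f = 0.
But (f) is also a unit clause — contradiction.
Neither c = 1 nor c = 0 works.
Neither d = 1 nor d = 0 works.
No assignment satisfies every clause.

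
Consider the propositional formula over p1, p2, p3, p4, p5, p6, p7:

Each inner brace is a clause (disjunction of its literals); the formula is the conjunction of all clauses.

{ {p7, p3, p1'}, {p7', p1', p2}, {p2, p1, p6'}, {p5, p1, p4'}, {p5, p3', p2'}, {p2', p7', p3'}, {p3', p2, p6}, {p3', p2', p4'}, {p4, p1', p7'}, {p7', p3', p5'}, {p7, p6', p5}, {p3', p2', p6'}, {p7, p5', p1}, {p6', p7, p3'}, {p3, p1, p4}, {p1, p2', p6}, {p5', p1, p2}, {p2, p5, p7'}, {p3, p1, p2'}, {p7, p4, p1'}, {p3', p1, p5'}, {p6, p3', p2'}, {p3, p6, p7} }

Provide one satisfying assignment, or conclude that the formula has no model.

Case p7 = 1:
Case p1 = 1:
Unit clause (p2) forces p2 = 1.
Unit clause (p3') forces p3 = 0.
Unit clause (p4) forces p4 = 1.
Every clause is now satisfied; p5, p6 are unconstrained.

p1=1, p2=1, p3=0, p4=1, p5=0, p6=1, p7=1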